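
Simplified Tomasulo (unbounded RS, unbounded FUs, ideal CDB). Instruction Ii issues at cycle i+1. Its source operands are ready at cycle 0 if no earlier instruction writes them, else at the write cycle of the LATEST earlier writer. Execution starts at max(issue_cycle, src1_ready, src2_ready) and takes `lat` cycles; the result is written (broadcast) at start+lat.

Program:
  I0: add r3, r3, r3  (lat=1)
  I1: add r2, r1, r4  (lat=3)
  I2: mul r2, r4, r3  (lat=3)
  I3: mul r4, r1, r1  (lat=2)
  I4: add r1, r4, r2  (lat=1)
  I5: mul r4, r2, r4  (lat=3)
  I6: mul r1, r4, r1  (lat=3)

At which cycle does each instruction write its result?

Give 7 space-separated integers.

I0 add r3: issue@1 deps=(None,None) exec_start@1 write@2
I1 add r2: issue@2 deps=(None,None) exec_start@2 write@5
I2 mul r2: issue@3 deps=(None,0) exec_start@3 write@6
I3 mul r4: issue@4 deps=(None,None) exec_start@4 write@6
I4 add r1: issue@5 deps=(3,2) exec_start@6 write@7
I5 mul r4: issue@6 deps=(2,3) exec_start@6 write@9
I6 mul r1: issue@7 deps=(5,4) exec_start@9 write@12

Answer: 2 5 6 6 7 9 12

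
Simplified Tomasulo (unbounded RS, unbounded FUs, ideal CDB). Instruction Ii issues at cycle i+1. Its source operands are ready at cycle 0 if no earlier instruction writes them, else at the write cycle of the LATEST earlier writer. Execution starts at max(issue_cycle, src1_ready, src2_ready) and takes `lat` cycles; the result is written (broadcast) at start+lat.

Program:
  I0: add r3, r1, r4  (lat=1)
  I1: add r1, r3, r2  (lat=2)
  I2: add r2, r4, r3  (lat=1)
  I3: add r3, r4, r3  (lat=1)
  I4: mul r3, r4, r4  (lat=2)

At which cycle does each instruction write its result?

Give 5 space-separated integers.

I0 add r3: issue@1 deps=(None,None) exec_start@1 write@2
I1 add r1: issue@2 deps=(0,None) exec_start@2 write@4
I2 add r2: issue@3 deps=(None,0) exec_start@3 write@4
I3 add r3: issue@4 deps=(None,0) exec_start@4 write@5
I4 mul r3: issue@5 deps=(None,None) exec_start@5 write@7

Answer: 2 4 4 5 7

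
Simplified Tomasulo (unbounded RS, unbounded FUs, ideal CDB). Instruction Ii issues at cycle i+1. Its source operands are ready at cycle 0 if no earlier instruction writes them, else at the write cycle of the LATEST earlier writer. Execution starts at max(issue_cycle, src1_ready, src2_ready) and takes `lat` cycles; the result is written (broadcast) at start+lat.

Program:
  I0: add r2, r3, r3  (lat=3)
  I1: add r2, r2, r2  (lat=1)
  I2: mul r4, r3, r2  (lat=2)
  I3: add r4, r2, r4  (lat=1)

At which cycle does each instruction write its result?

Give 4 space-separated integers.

Answer: 4 5 7 8

Derivation:
I0 add r2: issue@1 deps=(None,None) exec_start@1 write@4
I1 add r2: issue@2 deps=(0,0) exec_start@4 write@5
I2 mul r4: issue@3 deps=(None,1) exec_start@5 write@7
I3 add r4: issue@4 deps=(1,2) exec_start@7 write@8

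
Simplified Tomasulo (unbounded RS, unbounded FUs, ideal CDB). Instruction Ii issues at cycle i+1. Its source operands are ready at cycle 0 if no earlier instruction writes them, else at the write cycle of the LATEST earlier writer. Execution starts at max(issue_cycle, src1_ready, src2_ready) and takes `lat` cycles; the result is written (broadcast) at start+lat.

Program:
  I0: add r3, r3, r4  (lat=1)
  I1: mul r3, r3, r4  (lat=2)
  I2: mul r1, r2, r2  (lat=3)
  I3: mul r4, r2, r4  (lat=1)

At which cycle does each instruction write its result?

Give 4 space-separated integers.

I0 add r3: issue@1 deps=(None,None) exec_start@1 write@2
I1 mul r3: issue@2 deps=(0,None) exec_start@2 write@4
I2 mul r1: issue@3 deps=(None,None) exec_start@3 write@6
I3 mul r4: issue@4 deps=(None,None) exec_start@4 write@5

Answer: 2 4 6 5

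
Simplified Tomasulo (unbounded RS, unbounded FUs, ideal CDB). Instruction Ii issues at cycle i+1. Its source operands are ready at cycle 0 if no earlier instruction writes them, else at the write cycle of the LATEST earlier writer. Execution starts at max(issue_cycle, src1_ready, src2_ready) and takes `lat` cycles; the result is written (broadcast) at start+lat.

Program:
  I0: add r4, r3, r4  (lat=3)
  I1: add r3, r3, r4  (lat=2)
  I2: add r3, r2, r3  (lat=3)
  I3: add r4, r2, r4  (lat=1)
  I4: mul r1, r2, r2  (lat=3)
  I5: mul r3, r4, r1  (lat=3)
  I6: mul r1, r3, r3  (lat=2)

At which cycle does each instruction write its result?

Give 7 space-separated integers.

Answer: 4 6 9 5 8 11 13

Derivation:
I0 add r4: issue@1 deps=(None,None) exec_start@1 write@4
I1 add r3: issue@2 deps=(None,0) exec_start@4 write@6
I2 add r3: issue@3 deps=(None,1) exec_start@6 write@9
I3 add r4: issue@4 deps=(None,0) exec_start@4 write@5
I4 mul r1: issue@5 deps=(None,None) exec_start@5 write@8
I5 mul r3: issue@6 deps=(3,4) exec_start@8 write@11
I6 mul r1: issue@7 deps=(5,5) exec_start@11 write@13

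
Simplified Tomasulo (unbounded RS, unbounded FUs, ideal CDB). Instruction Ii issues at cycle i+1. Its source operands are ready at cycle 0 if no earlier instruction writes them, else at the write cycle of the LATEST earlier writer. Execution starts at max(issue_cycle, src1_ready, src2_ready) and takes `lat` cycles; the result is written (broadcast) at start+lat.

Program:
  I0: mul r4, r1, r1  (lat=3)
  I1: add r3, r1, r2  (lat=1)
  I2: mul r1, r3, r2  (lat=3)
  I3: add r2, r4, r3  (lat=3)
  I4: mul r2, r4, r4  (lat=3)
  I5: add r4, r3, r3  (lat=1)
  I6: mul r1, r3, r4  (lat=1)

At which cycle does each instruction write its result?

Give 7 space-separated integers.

Answer: 4 3 6 7 8 7 8

Derivation:
I0 mul r4: issue@1 deps=(None,None) exec_start@1 write@4
I1 add r3: issue@2 deps=(None,None) exec_start@2 write@3
I2 mul r1: issue@3 deps=(1,None) exec_start@3 write@6
I3 add r2: issue@4 deps=(0,1) exec_start@4 write@7
I4 mul r2: issue@5 deps=(0,0) exec_start@5 write@8
I5 add r4: issue@6 deps=(1,1) exec_start@6 write@7
I6 mul r1: issue@7 deps=(1,5) exec_start@7 write@8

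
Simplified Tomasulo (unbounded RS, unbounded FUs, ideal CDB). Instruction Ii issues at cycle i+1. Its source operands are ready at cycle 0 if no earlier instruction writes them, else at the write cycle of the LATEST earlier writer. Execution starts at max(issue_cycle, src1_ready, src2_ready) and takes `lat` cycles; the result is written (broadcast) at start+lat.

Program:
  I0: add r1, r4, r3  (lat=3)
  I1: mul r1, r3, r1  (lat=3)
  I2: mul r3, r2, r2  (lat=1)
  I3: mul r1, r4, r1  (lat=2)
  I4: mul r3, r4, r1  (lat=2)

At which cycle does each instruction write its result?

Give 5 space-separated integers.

I0 add r1: issue@1 deps=(None,None) exec_start@1 write@4
I1 mul r1: issue@2 deps=(None,0) exec_start@4 write@7
I2 mul r3: issue@3 deps=(None,None) exec_start@3 write@4
I3 mul r1: issue@4 deps=(None,1) exec_start@7 write@9
I4 mul r3: issue@5 deps=(None,3) exec_start@9 write@11

Answer: 4 7 4 9 11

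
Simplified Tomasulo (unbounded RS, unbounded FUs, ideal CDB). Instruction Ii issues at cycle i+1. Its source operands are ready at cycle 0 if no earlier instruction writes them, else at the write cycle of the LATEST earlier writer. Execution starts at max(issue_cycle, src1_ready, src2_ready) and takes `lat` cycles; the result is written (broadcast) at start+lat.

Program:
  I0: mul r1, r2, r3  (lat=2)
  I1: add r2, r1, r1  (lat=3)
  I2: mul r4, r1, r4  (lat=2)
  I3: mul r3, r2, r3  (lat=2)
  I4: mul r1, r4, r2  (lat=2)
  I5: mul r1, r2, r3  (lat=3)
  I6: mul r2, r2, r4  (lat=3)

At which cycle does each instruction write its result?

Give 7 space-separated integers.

I0 mul r1: issue@1 deps=(None,None) exec_start@1 write@3
I1 add r2: issue@2 deps=(0,0) exec_start@3 write@6
I2 mul r4: issue@3 deps=(0,None) exec_start@3 write@5
I3 mul r3: issue@4 deps=(1,None) exec_start@6 write@8
I4 mul r1: issue@5 deps=(2,1) exec_start@6 write@8
I5 mul r1: issue@6 deps=(1,3) exec_start@8 write@11
I6 mul r2: issue@7 deps=(1,2) exec_start@7 write@10

Answer: 3 6 5 8 8 11 10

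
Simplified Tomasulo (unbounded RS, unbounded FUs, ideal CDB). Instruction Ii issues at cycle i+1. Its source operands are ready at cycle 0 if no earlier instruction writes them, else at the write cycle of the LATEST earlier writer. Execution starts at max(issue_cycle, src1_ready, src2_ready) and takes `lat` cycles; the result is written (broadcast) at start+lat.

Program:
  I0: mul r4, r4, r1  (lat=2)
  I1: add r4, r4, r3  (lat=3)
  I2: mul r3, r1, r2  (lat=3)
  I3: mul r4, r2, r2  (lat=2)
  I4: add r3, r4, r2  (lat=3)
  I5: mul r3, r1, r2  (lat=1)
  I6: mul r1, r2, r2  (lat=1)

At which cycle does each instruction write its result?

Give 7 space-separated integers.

I0 mul r4: issue@1 deps=(None,None) exec_start@1 write@3
I1 add r4: issue@2 deps=(0,None) exec_start@3 write@6
I2 mul r3: issue@3 deps=(None,None) exec_start@3 write@6
I3 mul r4: issue@4 deps=(None,None) exec_start@4 write@6
I4 add r3: issue@5 deps=(3,None) exec_start@6 write@9
I5 mul r3: issue@6 deps=(None,None) exec_start@6 write@7
I6 mul r1: issue@7 deps=(None,None) exec_start@7 write@8

Answer: 3 6 6 6 9 7 8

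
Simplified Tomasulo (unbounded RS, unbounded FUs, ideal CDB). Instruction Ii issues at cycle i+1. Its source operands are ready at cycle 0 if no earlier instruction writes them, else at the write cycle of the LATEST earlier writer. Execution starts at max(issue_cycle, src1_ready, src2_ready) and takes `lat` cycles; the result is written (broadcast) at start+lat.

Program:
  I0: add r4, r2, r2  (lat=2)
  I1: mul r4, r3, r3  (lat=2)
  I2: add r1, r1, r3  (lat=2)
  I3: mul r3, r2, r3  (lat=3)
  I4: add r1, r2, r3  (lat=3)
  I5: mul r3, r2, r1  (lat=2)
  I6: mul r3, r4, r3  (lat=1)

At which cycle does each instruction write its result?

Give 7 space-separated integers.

Answer: 3 4 5 7 10 12 13

Derivation:
I0 add r4: issue@1 deps=(None,None) exec_start@1 write@3
I1 mul r4: issue@2 deps=(None,None) exec_start@2 write@4
I2 add r1: issue@3 deps=(None,None) exec_start@3 write@5
I3 mul r3: issue@4 deps=(None,None) exec_start@4 write@7
I4 add r1: issue@5 deps=(None,3) exec_start@7 write@10
I5 mul r3: issue@6 deps=(None,4) exec_start@10 write@12
I6 mul r3: issue@7 deps=(1,5) exec_start@12 write@13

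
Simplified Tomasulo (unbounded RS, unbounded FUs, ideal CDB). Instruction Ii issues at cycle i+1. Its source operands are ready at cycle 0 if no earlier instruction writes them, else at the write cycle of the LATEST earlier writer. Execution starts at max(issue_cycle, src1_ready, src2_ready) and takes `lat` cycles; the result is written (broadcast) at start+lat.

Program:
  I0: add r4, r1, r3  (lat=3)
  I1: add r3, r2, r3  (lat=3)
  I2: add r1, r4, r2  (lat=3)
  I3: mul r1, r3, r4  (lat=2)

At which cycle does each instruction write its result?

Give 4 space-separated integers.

Answer: 4 5 7 7

Derivation:
I0 add r4: issue@1 deps=(None,None) exec_start@1 write@4
I1 add r3: issue@2 deps=(None,None) exec_start@2 write@5
I2 add r1: issue@3 deps=(0,None) exec_start@4 write@7
I3 mul r1: issue@4 deps=(1,0) exec_start@5 write@7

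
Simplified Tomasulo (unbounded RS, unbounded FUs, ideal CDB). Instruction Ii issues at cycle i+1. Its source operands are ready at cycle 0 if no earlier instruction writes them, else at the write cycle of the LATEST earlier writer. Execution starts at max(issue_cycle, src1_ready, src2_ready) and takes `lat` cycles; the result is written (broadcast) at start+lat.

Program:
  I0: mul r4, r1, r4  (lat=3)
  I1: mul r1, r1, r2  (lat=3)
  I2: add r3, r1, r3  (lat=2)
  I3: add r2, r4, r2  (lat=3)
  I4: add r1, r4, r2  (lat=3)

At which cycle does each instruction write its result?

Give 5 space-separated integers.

I0 mul r4: issue@1 deps=(None,None) exec_start@1 write@4
I1 mul r1: issue@2 deps=(None,None) exec_start@2 write@5
I2 add r3: issue@3 deps=(1,None) exec_start@5 write@7
I3 add r2: issue@4 deps=(0,None) exec_start@4 write@7
I4 add r1: issue@5 deps=(0,3) exec_start@7 write@10

Answer: 4 5 7 7 10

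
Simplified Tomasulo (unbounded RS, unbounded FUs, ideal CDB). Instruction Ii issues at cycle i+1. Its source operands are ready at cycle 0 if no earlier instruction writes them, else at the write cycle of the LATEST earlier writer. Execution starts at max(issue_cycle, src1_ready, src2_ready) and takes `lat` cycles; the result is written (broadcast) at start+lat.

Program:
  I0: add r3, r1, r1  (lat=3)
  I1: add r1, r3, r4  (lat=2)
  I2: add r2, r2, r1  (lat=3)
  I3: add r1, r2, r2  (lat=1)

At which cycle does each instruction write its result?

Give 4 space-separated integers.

I0 add r3: issue@1 deps=(None,None) exec_start@1 write@4
I1 add r1: issue@2 deps=(0,None) exec_start@4 write@6
I2 add r2: issue@3 deps=(None,1) exec_start@6 write@9
I3 add r1: issue@4 deps=(2,2) exec_start@9 write@10

Answer: 4 6 9 10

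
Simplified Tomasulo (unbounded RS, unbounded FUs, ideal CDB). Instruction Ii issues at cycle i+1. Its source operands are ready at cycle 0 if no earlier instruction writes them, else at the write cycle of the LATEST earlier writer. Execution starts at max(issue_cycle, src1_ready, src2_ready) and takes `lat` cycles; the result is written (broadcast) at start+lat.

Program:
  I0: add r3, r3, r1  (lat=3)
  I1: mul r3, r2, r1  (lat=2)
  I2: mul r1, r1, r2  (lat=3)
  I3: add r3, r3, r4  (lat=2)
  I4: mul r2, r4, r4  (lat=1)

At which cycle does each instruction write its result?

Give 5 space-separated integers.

Answer: 4 4 6 6 6

Derivation:
I0 add r3: issue@1 deps=(None,None) exec_start@1 write@4
I1 mul r3: issue@2 deps=(None,None) exec_start@2 write@4
I2 mul r1: issue@3 deps=(None,None) exec_start@3 write@6
I3 add r3: issue@4 deps=(1,None) exec_start@4 write@6
I4 mul r2: issue@5 deps=(None,None) exec_start@5 write@6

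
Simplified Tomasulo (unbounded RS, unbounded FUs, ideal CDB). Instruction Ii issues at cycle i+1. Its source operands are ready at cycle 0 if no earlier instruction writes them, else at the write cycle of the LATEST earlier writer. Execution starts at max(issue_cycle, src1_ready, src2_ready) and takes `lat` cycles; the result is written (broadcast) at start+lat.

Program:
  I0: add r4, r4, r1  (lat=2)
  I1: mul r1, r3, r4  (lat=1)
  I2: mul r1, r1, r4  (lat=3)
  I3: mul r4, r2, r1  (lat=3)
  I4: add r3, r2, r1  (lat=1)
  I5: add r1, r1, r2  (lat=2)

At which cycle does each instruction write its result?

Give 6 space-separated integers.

I0 add r4: issue@1 deps=(None,None) exec_start@1 write@3
I1 mul r1: issue@2 deps=(None,0) exec_start@3 write@4
I2 mul r1: issue@3 deps=(1,0) exec_start@4 write@7
I3 mul r4: issue@4 deps=(None,2) exec_start@7 write@10
I4 add r3: issue@5 deps=(None,2) exec_start@7 write@8
I5 add r1: issue@6 deps=(2,None) exec_start@7 write@9

Answer: 3 4 7 10 8 9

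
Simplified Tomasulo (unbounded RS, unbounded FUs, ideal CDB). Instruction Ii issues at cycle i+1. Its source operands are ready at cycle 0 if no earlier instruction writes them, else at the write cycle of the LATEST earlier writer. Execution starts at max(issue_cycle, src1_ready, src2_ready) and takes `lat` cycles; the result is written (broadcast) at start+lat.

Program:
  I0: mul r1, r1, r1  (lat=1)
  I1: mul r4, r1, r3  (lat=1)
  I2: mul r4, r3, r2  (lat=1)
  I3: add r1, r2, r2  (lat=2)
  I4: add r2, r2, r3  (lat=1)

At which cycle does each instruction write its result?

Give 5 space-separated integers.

Answer: 2 3 4 6 6

Derivation:
I0 mul r1: issue@1 deps=(None,None) exec_start@1 write@2
I1 mul r4: issue@2 deps=(0,None) exec_start@2 write@3
I2 mul r4: issue@3 deps=(None,None) exec_start@3 write@4
I3 add r1: issue@4 deps=(None,None) exec_start@4 write@6
I4 add r2: issue@5 deps=(None,None) exec_start@5 write@6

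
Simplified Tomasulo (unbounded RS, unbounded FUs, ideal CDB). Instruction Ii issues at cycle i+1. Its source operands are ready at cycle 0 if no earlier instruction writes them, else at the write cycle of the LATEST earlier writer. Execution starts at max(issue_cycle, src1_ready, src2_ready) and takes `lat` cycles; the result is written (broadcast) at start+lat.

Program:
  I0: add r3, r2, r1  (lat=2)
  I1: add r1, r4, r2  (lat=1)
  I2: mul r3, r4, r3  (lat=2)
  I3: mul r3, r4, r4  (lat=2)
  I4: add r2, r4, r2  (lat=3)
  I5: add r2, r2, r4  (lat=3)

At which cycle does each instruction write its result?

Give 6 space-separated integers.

Answer: 3 3 5 6 8 11

Derivation:
I0 add r3: issue@1 deps=(None,None) exec_start@1 write@3
I1 add r1: issue@2 deps=(None,None) exec_start@2 write@3
I2 mul r3: issue@3 deps=(None,0) exec_start@3 write@5
I3 mul r3: issue@4 deps=(None,None) exec_start@4 write@6
I4 add r2: issue@5 deps=(None,None) exec_start@5 write@8
I5 add r2: issue@6 deps=(4,None) exec_start@8 write@11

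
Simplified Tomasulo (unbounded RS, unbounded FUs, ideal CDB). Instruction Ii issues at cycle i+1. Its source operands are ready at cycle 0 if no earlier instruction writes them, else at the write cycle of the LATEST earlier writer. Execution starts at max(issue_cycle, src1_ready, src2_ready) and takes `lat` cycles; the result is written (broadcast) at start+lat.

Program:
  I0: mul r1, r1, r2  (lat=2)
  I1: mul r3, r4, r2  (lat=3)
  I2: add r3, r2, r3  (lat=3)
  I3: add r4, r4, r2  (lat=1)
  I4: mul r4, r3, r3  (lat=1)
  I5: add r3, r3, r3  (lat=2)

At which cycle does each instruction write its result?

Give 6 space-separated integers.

Answer: 3 5 8 5 9 10

Derivation:
I0 mul r1: issue@1 deps=(None,None) exec_start@1 write@3
I1 mul r3: issue@2 deps=(None,None) exec_start@2 write@5
I2 add r3: issue@3 deps=(None,1) exec_start@5 write@8
I3 add r4: issue@4 deps=(None,None) exec_start@4 write@5
I4 mul r4: issue@5 deps=(2,2) exec_start@8 write@9
I5 add r3: issue@6 deps=(2,2) exec_start@8 write@10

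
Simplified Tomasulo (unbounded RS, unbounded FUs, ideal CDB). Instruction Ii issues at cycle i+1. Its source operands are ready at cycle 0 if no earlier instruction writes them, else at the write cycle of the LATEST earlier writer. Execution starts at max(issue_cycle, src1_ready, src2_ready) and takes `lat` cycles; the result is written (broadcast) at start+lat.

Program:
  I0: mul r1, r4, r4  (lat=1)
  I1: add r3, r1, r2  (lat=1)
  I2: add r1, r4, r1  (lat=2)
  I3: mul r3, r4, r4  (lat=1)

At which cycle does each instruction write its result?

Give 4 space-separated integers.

Answer: 2 3 5 5

Derivation:
I0 mul r1: issue@1 deps=(None,None) exec_start@1 write@2
I1 add r3: issue@2 deps=(0,None) exec_start@2 write@3
I2 add r1: issue@3 deps=(None,0) exec_start@3 write@5
I3 mul r3: issue@4 deps=(None,None) exec_start@4 write@5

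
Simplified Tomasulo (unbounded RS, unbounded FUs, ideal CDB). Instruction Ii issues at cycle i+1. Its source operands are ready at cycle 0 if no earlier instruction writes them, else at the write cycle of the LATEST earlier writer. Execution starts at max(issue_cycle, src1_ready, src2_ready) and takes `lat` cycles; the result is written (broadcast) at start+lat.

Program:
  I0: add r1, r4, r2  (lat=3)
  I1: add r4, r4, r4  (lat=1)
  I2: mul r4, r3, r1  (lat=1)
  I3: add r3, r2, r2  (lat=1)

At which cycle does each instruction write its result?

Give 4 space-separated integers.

I0 add r1: issue@1 deps=(None,None) exec_start@1 write@4
I1 add r4: issue@2 deps=(None,None) exec_start@2 write@3
I2 mul r4: issue@3 deps=(None,0) exec_start@4 write@5
I3 add r3: issue@4 deps=(None,None) exec_start@4 write@5

Answer: 4 3 5 5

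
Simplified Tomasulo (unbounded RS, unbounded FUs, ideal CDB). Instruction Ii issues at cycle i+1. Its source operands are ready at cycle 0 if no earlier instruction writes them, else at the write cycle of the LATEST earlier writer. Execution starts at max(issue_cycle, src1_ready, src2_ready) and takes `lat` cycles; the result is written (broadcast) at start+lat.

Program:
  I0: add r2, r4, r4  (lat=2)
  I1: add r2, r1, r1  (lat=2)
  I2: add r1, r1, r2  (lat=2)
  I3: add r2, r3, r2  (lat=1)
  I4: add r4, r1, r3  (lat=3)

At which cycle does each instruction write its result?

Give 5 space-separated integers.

I0 add r2: issue@1 deps=(None,None) exec_start@1 write@3
I1 add r2: issue@2 deps=(None,None) exec_start@2 write@4
I2 add r1: issue@3 deps=(None,1) exec_start@4 write@6
I3 add r2: issue@4 deps=(None,1) exec_start@4 write@5
I4 add r4: issue@5 deps=(2,None) exec_start@6 write@9

Answer: 3 4 6 5 9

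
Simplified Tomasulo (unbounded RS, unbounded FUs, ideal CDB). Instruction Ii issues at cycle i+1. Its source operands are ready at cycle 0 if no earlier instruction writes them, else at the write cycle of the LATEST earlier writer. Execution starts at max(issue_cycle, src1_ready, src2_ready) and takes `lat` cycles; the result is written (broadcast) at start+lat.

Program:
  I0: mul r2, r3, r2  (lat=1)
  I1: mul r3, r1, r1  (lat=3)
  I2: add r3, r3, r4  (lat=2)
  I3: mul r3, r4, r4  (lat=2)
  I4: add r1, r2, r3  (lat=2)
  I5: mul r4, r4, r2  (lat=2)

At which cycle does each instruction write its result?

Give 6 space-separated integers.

I0 mul r2: issue@1 deps=(None,None) exec_start@1 write@2
I1 mul r3: issue@2 deps=(None,None) exec_start@2 write@5
I2 add r3: issue@3 deps=(1,None) exec_start@5 write@7
I3 mul r3: issue@4 deps=(None,None) exec_start@4 write@6
I4 add r1: issue@5 deps=(0,3) exec_start@6 write@8
I5 mul r4: issue@6 deps=(None,0) exec_start@6 write@8

Answer: 2 5 7 6 8 8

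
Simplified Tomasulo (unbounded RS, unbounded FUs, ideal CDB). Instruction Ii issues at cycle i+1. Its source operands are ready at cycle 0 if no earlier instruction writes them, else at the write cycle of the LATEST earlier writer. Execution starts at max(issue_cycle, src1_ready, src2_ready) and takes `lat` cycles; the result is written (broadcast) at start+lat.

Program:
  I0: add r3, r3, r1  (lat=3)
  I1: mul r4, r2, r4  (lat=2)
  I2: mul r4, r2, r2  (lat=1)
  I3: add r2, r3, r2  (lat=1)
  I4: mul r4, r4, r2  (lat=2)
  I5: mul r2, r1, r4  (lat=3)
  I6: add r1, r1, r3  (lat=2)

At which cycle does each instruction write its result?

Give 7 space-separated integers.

Answer: 4 4 4 5 7 10 9

Derivation:
I0 add r3: issue@1 deps=(None,None) exec_start@1 write@4
I1 mul r4: issue@2 deps=(None,None) exec_start@2 write@4
I2 mul r4: issue@3 deps=(None,None) exec_start@3 write@4
I3 add r2: issue@4 deps=(0,None) exec_start@4 write@5
I4 mul r4: issue@5 deps=(2,3) exec_start@5 write@7
I5 mul r2: issue@6 deps=(None,4) exec_start@7 write@10
I6 add r1: issue@7 deps=(None,0) exec_start@7 write@9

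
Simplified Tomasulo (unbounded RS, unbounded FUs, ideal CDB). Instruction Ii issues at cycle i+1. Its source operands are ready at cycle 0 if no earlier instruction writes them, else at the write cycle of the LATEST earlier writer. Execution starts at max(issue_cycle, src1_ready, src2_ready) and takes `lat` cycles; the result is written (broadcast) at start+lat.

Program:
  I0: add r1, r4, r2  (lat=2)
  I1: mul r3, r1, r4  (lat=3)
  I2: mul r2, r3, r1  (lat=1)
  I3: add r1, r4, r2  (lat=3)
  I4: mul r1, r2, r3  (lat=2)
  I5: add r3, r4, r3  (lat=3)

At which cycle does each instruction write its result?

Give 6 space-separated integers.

Answer: 3 6 7 10 9 9

Derivation:
I0 add r1: issue@1 deps=(None,None) exec_start@1 write@3
I1 mul r3: issue@2 deps=(0,None) exec_start@3 write@6
I2 mul r2: issue@3 deps=(1,0) exec_start@6 write@7
I3 add r1: issue@4 deps=(None,2) exec_start@7 write@10
I4 mul r1: issue@5 deps=(2,1) exec_start@7 write@9
I5 add r3: issue@6 deps=(None,1) exec_start@6 write@9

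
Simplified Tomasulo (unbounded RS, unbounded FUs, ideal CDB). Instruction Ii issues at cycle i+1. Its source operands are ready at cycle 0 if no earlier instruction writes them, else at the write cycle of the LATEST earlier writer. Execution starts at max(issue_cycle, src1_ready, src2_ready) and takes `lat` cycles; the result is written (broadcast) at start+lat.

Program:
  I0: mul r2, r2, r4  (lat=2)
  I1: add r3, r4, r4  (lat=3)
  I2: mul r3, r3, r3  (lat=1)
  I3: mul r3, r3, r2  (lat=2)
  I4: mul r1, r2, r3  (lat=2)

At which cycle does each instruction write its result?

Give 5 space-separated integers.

Answer: 3 5 6 8 10

Derivation:
I0 mul r2: issue@1 deps=(None,None) exec_start@1 write@3
I1 add r3: issue@2 deps=(None,None) exec_start@2 write@5
I2 mul r3: issue@3 deps=(1,1) exec_start@5 write@6
I3 mul r3: issue@4 deps=(2,0) exec_start@6 write@8
I4 mul r1: issue@5 deps=(0,3) exec_start@8 write@10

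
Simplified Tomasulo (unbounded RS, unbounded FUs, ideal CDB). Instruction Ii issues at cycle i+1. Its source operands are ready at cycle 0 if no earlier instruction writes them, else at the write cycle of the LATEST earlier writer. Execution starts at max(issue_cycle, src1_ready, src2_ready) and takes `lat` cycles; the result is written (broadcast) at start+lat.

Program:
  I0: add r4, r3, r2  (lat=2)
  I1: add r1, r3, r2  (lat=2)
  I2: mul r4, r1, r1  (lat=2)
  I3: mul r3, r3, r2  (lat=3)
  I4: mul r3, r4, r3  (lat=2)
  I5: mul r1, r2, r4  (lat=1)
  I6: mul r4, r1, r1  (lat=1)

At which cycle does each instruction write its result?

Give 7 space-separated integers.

Answer: 3 4 6 7 9 7 8

Derivation:
I0 add r4: issue@1 deps=(None,None) exec_start@1 write@3
I1 add r1: issue@2 deps=(None,None) exec_start@2 write@4
I2 mul r4: issue@3 deps=(1,1) exec_start@4 write@6
I3 mul r3: issue@4 deps=(None,None) exec_start@4 write@7
I4 mul r3: issue@5 deps=(2,3) exec_start@7 write@9
I5 mul r1: issue@6 deps=(None,2) exec_start@6 write@7
I6 mul r4: issue@7 deps=(5,5) exec_start@7 write@8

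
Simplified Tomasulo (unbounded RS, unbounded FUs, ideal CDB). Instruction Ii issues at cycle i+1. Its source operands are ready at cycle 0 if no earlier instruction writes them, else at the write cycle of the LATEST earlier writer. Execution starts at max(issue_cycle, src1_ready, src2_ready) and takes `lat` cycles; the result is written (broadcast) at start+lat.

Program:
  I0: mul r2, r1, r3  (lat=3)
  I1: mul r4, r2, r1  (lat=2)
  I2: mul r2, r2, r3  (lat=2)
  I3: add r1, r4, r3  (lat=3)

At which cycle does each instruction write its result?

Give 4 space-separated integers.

I0 mul r2: issue@1 deps=(None,None) exec_start@1 write@4
I1 mul r4: issue@2 deps=(0,None) exec_start@4 write@6
I2 mul r2: issue@3 deps=(0,None) exec_start@4 write@6
I3 add r1: issue@4 deps=(1,None) exec_start@6 write@9

Answer: 4 6 6 9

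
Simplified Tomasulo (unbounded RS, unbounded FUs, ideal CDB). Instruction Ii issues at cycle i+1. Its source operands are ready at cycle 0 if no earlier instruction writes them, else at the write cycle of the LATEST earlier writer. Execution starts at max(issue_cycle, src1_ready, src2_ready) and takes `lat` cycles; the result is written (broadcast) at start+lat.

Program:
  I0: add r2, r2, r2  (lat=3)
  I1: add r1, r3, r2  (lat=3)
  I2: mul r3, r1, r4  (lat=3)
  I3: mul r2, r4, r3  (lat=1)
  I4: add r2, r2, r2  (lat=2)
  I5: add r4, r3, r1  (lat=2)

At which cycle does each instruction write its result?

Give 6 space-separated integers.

Answer: 4 7 10 11 13 12

Derivation:
I0 add r2: issue@1 deps=(None,None) exec_start@1 write@4
I1 add r1: issue@2 deps=(None,0) exec_start@4 write@7
I2 mul r3: issue@3 deps=(1,None) exec_start@7 write@10
I3 mul r2: issue@4 deps=(None,2) exec_start@10 write@11
I4 add r2: issue@5 deps=(3,3) exec_start@11 write@13
I5 add r4: issue@6 deps=(2,1) exec_start@10 write@12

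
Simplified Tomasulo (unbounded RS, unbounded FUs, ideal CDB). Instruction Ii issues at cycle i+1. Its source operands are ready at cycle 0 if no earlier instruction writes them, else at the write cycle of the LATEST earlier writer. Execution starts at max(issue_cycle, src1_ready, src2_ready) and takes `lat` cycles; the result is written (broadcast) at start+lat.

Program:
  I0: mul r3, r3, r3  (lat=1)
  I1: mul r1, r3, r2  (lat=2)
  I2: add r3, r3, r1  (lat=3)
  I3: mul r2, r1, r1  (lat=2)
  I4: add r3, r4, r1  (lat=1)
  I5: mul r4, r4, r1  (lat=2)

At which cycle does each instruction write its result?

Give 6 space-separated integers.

I0 mul r3: issue@1 deps=(None,None) exec_start@1 write@2
I1 mul r1: issue@2 deps=(0,None) exec_start@2 write@4
I2 add r3: issue@3 deps=(0,1) exec_start@4 write@7
I3 mul r2: issue@4 deps=(1,1) exec_start@4 write@6
I4 add r3: issue@5 deps=(None,1) exec_start@5 write@6
I5 mul r4: issue@6 deps=(None,1) exec_start@6 write@8

Answer: 2 4 7 6 6 8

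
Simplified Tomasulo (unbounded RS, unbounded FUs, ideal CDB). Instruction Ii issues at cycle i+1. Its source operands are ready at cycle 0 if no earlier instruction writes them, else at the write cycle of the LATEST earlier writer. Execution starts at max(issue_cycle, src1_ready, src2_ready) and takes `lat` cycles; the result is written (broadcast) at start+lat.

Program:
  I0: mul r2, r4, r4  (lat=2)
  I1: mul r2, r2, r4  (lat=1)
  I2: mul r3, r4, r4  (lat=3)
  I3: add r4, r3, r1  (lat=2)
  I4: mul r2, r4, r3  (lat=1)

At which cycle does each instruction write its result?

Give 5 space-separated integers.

Answer: 3 4 6 8 9

Derivation:
I0 mul r2: issue@1 deps=(None,None) exec_start@1 write@3
I1 mul r2: issue@2 deps=(0,None) exec_start@3 write@4
I2 mul r3: issue@3 deps=(None,None) exec_start@3 write@6
I3 add r4: issue@4 deps=(2,None) exec_start@6 write@8
I4 mul r2: issue@5 deps=(3,2) exec_start@8 write@9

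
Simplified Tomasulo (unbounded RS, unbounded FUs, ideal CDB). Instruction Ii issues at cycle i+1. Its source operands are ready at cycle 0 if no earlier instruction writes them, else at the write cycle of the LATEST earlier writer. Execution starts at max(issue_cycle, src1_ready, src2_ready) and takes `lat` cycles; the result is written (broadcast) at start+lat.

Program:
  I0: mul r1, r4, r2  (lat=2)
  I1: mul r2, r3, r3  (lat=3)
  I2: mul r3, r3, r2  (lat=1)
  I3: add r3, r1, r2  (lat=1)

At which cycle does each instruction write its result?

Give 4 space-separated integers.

Answer: 3 5 6 6

Derivation:
I0 mul r1: issue@1 deps=(None,None) exec_start@1 write@3
I1 mul r2: issue@2 deps=(None,None) exec_start@2 write@5
I2 mul r3: issue@3 deps=(None,1) exec_start@5 write@6
I3 add r3: issue@4 deps=(0,1) exec_start@5 write@6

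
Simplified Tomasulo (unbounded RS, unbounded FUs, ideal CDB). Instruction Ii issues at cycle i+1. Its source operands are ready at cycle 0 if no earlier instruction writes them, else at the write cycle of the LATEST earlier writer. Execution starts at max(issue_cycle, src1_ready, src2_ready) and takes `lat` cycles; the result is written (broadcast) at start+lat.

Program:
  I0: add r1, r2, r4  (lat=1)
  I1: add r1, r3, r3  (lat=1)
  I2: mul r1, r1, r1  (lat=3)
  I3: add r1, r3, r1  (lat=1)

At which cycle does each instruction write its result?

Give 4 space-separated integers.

Answer: 2 3 6 7

Derivation:
I0 add r1: issue@1 deps=(None,None) exec_start@1 write@2
I1 add r1: issue@2 deps=(None,None) exec_start@2 write@3
I2 mul r1: issue@3 deps=(1,1) exec_start@3 write@6
I3 add r1: issue@4 deps=(None,2) exec_start@6 write@7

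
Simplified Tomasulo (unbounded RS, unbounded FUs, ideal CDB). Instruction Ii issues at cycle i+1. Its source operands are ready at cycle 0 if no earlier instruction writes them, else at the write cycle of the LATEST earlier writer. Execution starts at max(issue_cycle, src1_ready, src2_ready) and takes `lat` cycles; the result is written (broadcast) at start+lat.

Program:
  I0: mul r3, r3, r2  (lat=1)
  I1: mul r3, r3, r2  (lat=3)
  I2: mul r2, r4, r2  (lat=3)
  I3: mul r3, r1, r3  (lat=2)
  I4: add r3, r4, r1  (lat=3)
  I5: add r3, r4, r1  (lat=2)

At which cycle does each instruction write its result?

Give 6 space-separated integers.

I0 mul r3: issue@1 deps=(None,None) exec_start@1 write@2
I1 mul r3: issue@2 deps=(0,None) exec_start@2 write@5
I2 mul r2: issue@3 deps=(None,None) exec_start@3 write@6
I3 mul r3: issue@4 deps=(None,1) exec_start@5 write@7
I4 add r3: issue@5 deps=(None,None) exec_start@5 write@8
I5 add r3: issue@6 deps=(None,None) exec_start@6 write@8

Answer: 2 5 6 7 8 8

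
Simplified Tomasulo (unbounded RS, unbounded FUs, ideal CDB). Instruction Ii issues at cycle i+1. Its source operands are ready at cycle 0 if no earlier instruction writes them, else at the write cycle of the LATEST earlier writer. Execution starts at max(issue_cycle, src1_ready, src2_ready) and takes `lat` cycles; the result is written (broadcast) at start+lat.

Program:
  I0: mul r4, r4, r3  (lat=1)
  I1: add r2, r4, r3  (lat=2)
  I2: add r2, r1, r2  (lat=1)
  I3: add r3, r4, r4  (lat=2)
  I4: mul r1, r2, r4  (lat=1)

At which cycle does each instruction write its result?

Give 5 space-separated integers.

I0 mul r4: issue@1 deps=(None,None) exec_start@1 write@2
I1 add r2: issue@2 deps=(0,None) exec_start@2 write@4
I2 add r2: issue@3 deps=(None,1) exec_start@4 write@5
I3 add r3: issue@4 deps=(0,0) exec_start@4 write@6
I4 mul r1: issue@5 deps=(2,0) exec_start@5 write@6

Answer: 2 4 5 6 6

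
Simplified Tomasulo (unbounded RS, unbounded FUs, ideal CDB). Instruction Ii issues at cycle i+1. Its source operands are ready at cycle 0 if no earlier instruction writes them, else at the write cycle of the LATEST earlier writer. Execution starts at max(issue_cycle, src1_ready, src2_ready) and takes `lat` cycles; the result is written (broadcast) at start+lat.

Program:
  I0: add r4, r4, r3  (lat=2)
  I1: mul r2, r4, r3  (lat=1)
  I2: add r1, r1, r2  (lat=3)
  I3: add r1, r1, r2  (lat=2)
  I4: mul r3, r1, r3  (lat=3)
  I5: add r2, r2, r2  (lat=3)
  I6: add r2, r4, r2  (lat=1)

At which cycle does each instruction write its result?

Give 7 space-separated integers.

Answer: 3 4 7 9 12 9 10

Derivation:
I0 add r4: issue@1 deps=(None,None) exec_start@1 write@3
I1 mul r2: issue@2 deps=(0,None) exec_start@3 write@4
I2 add r1: issue@3 deps=(None,1) exec_start@4 write@7
I3 add r1: issue@4 deps=(2,1) exec_start@7 write@9
I4 mul r3: issue@5 deps=(3,None) exec_start@9 write@12
I5 add r2: issue@6 deps=(1,1) exec_start@6 write@9
I6 add r2: issue@7 deps=(0,5) exec_start@9 write@10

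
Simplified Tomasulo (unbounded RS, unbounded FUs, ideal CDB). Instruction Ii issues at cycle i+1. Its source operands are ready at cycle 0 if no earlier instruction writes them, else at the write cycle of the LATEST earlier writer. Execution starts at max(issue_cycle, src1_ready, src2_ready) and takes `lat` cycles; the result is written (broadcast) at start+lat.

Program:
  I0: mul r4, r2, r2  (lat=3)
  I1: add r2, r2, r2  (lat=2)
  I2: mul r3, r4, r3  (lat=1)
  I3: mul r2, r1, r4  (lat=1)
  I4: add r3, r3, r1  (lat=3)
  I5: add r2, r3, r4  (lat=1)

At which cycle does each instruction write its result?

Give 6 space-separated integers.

Answer: 4 4 5 5 8 9

Derivation:
I0 mul r4: issue@1 deps=(None,None) exec_start@1 write@4
I1 add r2: issue@2 deps=(None,None) exec_start@2 write@4
I2 mul r3: issue@3 deps=(0,None) exec_start@4 write@5
I3 mul r2: issue@4 deps=(None,0) exec_start@4 write@5
I4 add r3: issue@5 deps=(2,None) exec_start@5 write@8
I5 add r2: issue@6 deps=(4,0) exec_start@8 write@9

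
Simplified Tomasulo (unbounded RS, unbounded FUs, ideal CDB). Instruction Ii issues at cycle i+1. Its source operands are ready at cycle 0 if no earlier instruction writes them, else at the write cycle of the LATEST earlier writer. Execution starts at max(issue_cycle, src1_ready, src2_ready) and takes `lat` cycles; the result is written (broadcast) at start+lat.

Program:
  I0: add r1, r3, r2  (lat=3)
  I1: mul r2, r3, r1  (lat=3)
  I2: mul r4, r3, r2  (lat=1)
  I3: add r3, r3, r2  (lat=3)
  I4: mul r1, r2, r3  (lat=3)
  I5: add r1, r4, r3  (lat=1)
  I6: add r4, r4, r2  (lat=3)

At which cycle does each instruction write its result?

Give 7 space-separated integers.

I0 add r1: issue@1 deps=(None,None) exec_start@1 write@4
I1 mul r2: issue@2 deps=(None,0) exec_start@4 write@7
I2 mul r4: issue@3 deps=(None,1) exec_start@7 write@8
I3 add r3: issue@4 deps=(None,1) exec_start@7 write@10
I4 mul r1: issue@5 deps=(1,3) exec_start@10 write@13
I5 add r1: issue@6 deps=(2,3) exec_start@10 write@11
I6 add r4: issue@7 deps=(2,1) exec_start@8 write@11

Answer: 4 7 8 10 13 11 11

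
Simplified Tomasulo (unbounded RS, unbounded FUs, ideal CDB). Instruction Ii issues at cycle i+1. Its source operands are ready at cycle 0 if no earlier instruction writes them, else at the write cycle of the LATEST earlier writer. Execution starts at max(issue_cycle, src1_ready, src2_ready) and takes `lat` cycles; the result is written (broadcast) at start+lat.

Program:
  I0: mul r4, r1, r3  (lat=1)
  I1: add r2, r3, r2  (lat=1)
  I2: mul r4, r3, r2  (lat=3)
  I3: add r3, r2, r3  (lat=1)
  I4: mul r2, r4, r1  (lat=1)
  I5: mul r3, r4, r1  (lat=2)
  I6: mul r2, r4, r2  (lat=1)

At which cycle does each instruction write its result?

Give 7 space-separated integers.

Answer: 2 3 6 5 7 8 8

Derivation:
I0 mul r4: issue@1 deps=(None,None) exec_start@1 write@2
I1 add r2: issue@2 deps=(None,None) exec_start@2 write@3
I2 mul r4: issue@3 deps=(None,1) exec_start@3 write@6
I3 add r3: issue@4 deps=(1,None) exec_start@4 write@5
I4 mul r2: issue@5 deps=(2,None) exec_start@6 write@7
I5 mul r3: issue@6 deps=(2,None) exec_start@6 write@8
I6 mul r2: issue@7 deps=(2,4) exec_start@7 write@8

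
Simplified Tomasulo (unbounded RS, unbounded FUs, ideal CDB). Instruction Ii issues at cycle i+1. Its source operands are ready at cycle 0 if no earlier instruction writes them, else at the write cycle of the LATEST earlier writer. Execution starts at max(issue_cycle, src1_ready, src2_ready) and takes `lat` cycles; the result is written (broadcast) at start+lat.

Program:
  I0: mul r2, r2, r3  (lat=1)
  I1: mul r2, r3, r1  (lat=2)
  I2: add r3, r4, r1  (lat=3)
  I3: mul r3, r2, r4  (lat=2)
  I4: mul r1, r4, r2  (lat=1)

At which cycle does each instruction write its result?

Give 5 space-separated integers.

I0 mul r2: issue@1 deps=(None,None) exec_start@1 write@2
I1 mul r2: issue@2 deps=(None,None) exec_start@2 write@4
I2 add r3: issue@3 deps=(None,None) exec_start@3 write@6
I3 mul r3: issue@4 deps=(1,None) exec_start@4 write@6
I4 mul r1: issue@5 deps=(None,1) exec_start@5 write@6

Answer: 2 4 6 6 6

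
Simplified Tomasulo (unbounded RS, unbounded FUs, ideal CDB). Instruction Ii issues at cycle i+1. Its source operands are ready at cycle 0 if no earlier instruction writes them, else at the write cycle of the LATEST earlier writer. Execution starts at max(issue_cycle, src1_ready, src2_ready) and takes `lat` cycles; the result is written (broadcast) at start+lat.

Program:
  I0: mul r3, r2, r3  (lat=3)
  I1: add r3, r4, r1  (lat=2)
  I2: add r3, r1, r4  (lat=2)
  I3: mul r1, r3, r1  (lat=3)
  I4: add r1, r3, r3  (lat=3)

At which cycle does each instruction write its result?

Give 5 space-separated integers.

I0 mul r3: issue@1 deps=(None,None) exec_start@1 write@4
I1 add r3: issue@2 deps=(None,None) exec_start@2 write@4
I2 add r3: issue@3 deps=(None,None) exec_start@3 write@5
I3 mul r1: issue@4 deps=(2,None) exec_start@5 write@8
I4 add r1: issue@5 deps=(2,2) exec_start@5 write@8

Answer: 4 4 5 8 8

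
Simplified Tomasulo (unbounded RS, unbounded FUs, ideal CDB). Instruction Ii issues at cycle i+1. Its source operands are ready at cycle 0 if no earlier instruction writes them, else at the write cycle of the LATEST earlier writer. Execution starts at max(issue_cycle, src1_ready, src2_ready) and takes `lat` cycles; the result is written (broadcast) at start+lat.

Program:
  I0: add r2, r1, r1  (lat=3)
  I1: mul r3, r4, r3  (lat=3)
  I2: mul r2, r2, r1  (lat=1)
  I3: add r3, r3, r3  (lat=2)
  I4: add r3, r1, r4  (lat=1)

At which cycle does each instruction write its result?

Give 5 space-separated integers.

Answer: 4 5 5 7 6

Derivation:
I0 add r2: issue@1 deps=(None,None) exec_start@1 write@4
I1 mul r3: issue@2 deps=(None,None) exec_start@2 write@5
I2 mul r2: issue@3 deps=(0,None) exec_start@4 write@5
I3 add r3: issue@4 deps=(1,1) exec_start@5 write@7
I4 add r3: issue@5 deps=(None,None) exec_start@5 write@6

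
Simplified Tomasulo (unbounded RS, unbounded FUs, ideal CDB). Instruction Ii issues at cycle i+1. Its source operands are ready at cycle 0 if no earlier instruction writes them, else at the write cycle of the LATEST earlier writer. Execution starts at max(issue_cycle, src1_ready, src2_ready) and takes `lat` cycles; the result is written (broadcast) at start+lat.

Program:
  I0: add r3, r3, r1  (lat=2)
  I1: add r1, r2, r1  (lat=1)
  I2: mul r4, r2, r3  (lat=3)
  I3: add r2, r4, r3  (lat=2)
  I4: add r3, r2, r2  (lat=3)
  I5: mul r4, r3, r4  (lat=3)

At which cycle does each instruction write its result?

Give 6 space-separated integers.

Answer: 3 3 6 8 11 14

Derivation:
I0 add r3: issue@1 deps=(None,None) exec_start@1 write@3
I1 add r1: issue@2 deps=(None,None) exec_start@2 write@3
I2 mul r4: issue@3 deps=(None,0) exec_start@3 write@6
I3 add r2: issue@4 deps=(2,0) exec_start@6 write@8
I4 add r3: issue@5 deps=(3,3) exec_start@8 write@11
I5 mul r4: issue@6 deps=(4,2) exec_start@11 write@14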